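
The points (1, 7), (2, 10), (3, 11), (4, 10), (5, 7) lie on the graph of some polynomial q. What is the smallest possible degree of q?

2

Forward differences of the values at t = 1, 2, 3, 4, 5:
  q  : 7  10  11  10  7
  Δ  : 3  1  -1  -3
  Δ^2: -2  -2  -2
  Δ^3: 0  0
  Δ^4: 0
The second differences are constant (-2) and nonzero, while all higher differences vanish, so the minimal degree is 2.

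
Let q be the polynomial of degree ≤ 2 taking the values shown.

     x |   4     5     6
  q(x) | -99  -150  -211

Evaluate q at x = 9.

-454

Forward differences of the values at x = 4, 5, 6:
  q  : -99  -150  -211
  Δ  : -51  -61
  Δ^2: -10
The second differences are constant, confirming degree 2.
Interpolating (Newton forward form) and evaluating at x = 9 gives q(9) = -454.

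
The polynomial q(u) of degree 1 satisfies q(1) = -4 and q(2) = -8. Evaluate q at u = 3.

-12

Write q(u) = au + b. Substituting each data point gives a linear system:
  a + b = -4
  2a + b = -8
Solving the system yields a = -4, b = 0.
So q(u) = -4u.
Then q(3) = -12.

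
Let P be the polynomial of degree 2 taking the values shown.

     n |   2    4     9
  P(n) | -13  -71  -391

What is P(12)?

Write P(n) = an^2 + bn + c. Substituting each data point gives a linear system:
  4a + 2b + c = -13
  16a + 4b + c = -71
  81a + 9b + c = -391
Solving the system yields a = -5, b = 1, c = 5.
So P(n) = -5n² + n + 5.
Then P(12) = -703.

-703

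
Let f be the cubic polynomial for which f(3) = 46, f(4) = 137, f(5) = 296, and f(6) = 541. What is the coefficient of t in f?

Write f(t) = at^3 + bt^2 + ct + d. Substituting each data point gives a linear system:
  27a + 9b + 3c + d = 46
  64a + 16b + 4c + d = 137
  125a + 25b + 5c + d = 296
  216a + 36b + 6c + d = 541
Solving the system yields a = 3, b = -2, c = -6, d = 1.
So f(t) = 3t^3 - 2t^2 - 6t + 1.
The coefficient of t is -6.

-6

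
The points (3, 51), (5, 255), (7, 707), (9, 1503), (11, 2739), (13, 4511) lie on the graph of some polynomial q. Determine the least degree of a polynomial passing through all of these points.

3

Forward differences of the values at x = 3, 5, 7, 9, 11, 13:
  q  : 51  255  707  1503  2739  4511
  Δ  : 204  452  796  1236  1772
  Δ^2: 248  344  440  536
  Δ^3: 96  96  96
  Δ^4: 0  0
  Δ^5: 0
The third differences are constant (96) and nonzero, while all higher differences vanish, so the minimal degree is 3.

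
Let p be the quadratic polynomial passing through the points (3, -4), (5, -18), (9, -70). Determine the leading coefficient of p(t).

-1

Write p(t) = at^2 + bt + c. Substituting each data point gives a linear system:
  9a + 3b + c = -4
  25a + 5b + c = -18
  81a + 9b + c = -70
Solving the system yields a = -1, b = 1, c = 2.
So p(t) = -t^2 + t + 2.
The leading coefficient is -1.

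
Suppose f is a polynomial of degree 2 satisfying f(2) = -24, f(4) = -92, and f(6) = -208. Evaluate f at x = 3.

-52

Using the Lagrange interpolation formula with nodes 2, 4, 6:
  L_0(x) = (x - 4)(x - 6) / 8
  L_1(x) = (x - 2)(x - 6) / -4
  L_2(x) = (x - 2)(x - 4) / 8
Then f(x) = -24·L_0(x) - 92·L_1(x) - 208·L_2(x).
Expanding and collecting terms gives f(x) = -6x^2 + 2x - 4.
Evaluating at x = 3: f(3) = -52.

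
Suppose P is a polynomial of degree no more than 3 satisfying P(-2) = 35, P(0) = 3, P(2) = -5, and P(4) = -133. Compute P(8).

-1325

Using the Lagrange interpolation formula with nodes -2, 0, 2, 4:
  L_0(n) = n(n - 2)(n - 4) / -48
  L_1(n) = (n + 2)(n - 2)(n - 4) / 16
  L_2(n) = (n + 2)n(n - 4) / -16
  L_3(n) = (n + 2)n(n - 2) / 48
Then P(n) = 35·L_0(n) + 3·L_1(n) - 5·L_2(n) - 133·L_3(n).
Expanding and collecting terms gives P(n) = -3n³ + 3n² + 2n + 3.
Evaluating at n = 8: P(8) = -1325.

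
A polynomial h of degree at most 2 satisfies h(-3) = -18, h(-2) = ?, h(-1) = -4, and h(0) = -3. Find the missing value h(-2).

The 3 known points determine the degree-2 polynomial uniquely.
Write h(u) = au^2 + bu + c. Substituting each data point gives a linear system:
  9a - 3b + c = -18
  a - b + c = -4
  c = -3
Solving the system yields a = -2, b = -1, c = -3.
So h(u) = -2u^2 - u - 3.
Then h(-2) = -9.

-9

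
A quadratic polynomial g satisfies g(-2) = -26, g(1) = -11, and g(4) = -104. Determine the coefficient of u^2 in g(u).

Write g(u) = au^2 + bu + c. Substituting each data point gives a linear system:
  4a - 2b + c = -26
  a + b + c = -11
  16a + 4b + c = -104
Solving the system yields a = -6, b = -1, c = -4.
So g(u) = -6u^2 - u - 4.
The leading coefficient is -6.

-6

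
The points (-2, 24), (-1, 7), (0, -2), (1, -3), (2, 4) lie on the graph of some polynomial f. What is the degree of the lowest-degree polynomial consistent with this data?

2

Forward differences of the values at s = -2, -1, 0, 1, 2:
  f  : 24  7  -2  -3  4
  Δ  : -17  -9  -1  7
  Δ^2: 8  8  8
  Δ^3: 0  0
  Δ^4: 0
The second differences are constant (8) and nonzero, while all higher differences vanish, so the minimal degree is 2.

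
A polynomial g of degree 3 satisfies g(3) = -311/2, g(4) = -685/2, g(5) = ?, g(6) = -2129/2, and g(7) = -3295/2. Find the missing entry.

-1275/2

The 4 known points determine the degree-3 polynomial uniquely.
Write g(t) = at^3 + bt^2 + ct + d. Substituting each data point gives a linear system:
  27a + 9b + 3c + d = -311/2
  64a + 16b + 4c + d = -685/2
  216a + 36b + 6c + d = -2129/2
  343a + 49b + 7c + d = -3295/2
Solving the system yields a = -4, b = -6, c = 3, d = -5/2.
So g(t) = -4t^3 - 6t^2 + 3t - 5/2.
Then g(5) = -1275/2.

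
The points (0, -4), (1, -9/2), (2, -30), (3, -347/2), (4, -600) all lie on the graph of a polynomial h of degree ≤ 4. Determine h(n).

h(n) = -3n^4 + (5/2)n^3 + n^2 - n - 4

Write h(n) = an^4 + bn^3 + cn^2 + dn + e. Substituting each data point gives a linear system:
  e = -4
  a + b + c + d + e = -9/2
  16a + 8b + 4c + 2d + e = -30
  81a + 27b + 9c + 3d + e = -347/2
  256a + 64b + 16c + 4d + e = -600
Solving the system yields a = -3, b = 5/2, c = 1, d = -1, e = -4.
So h(n) = -3n^4 + (5/2)n^3 + n^2 - n - 4.
Check: h(1) = -9/2. ✓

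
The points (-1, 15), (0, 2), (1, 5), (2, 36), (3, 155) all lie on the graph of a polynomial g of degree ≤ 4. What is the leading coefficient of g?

Write g(x) = ax^4 + bx^3 + cx^2 + dx + e. Substituting each data point gives a linear system:
  a - b + c - d + e = 15
  e = 2
  a + b + c + d + e = 5
  16a + 8b + 4c + 2d + e = 36
  81a + 27b + 9c + 3d + e = 155
Solving the system yields a = 2, b = -2, c = 6, d = -3, e = 2.
So g(x) = 2x^4 - 2x^3 + 6x^2 - 3x + 2.
The leading coefficient is 2.

2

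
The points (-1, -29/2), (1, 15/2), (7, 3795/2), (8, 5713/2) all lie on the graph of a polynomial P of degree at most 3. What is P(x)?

P(x) = 6x^3 - 4x^2 + 5x + 1/2

Write P(x) = ax^3 + bx^2 + cx + d. Substituting each data point gives a linear system:
  -a + b - c + d = -29/2
  a + b + c + d = 15/2
  343a + 49b + 7c + d = 3795/2
  512a + 64b + 8c + d = 5713/2
Solving the system yields a = 6, b = -4, c = 5, d = 1/2.
So P(x) = 6x^3 - 4x^2 + 5x + 1/2.
Check: P(-1) = -29/2. ✓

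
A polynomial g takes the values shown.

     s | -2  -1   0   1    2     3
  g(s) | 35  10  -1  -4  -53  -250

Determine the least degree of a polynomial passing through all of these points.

Forward differences of the values at s = -2, -1, 0, 1, 2, 3:
  g  : 35  10  -1  -4  -53  -250
  Δ  : -25  -11  -3  -49  -197
  Δ^2: 14  8  -46  -148
  Δ^3: -6  -54  -102
  Δ^4: -48  -48
  Δ^5: 0
The fourth differences are constant (-48) and nonzero, while all higher differences vanish, so the minimal degree is 4.

4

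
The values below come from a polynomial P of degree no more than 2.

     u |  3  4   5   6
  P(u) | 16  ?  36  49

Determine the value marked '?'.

25

The 3 known points determine the degree-2 polynomial uniquely.
Write P(u) = au^2 + bu + c. Substituting each data point gives a linear system:
  9a + 3b + c = 16
  25a + 5b + c = 36
  36a + 6b + c = 49
Solving the system yields a = 1, b = 2, c = 1.
So P(u) = u^2 + 2u + 1.
Then P(4) = 25.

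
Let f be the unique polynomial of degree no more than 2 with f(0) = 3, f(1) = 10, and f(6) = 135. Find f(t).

f(t) = 3t^2 + 4t + 3

Using the Lagrange interpolation formula with nodes 0, 1, 6:
  L_0(t) = (t - 1)(t - 6) / 6
  L_1(t) = t(t - 6) / -5
  L_2(t) = t(t - 1) / 30
Then f(t) = 3·L_0(t) + 10·L_1(t) + 135·L_2(t).
Expanding and collecting terms gives f(t) = 3t^2 + 4t + 3.
Check: f(1) = 10. ✓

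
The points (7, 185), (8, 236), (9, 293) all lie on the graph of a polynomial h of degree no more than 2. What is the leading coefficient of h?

3

Write h(n) = an^2 + bn + c. Substituting each data point gives a linear system:
  49a + 7b + c = 185
  64a + 8b + c = 236
  81a + 9b + c = 293
Solving the system yields a = 3, b = 6, c = -4.
So h(n) = 3n^2 + 6n - 4.
The leading coefficient is 3.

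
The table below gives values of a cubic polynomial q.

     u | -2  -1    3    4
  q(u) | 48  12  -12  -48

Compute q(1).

0

Using the Lagrange interpolation formula with nodes -2, -1, 3, 4:
  L_0(u) = (u + 1)(u - 3)(u - 4) / -30
  L_1(u) = (u + 2)(u - 3)(u - 4) / 20
  L_2(u) = (u + 2)(u + 1)(u - 4) / -20
  L_3(u) = (u + 2)(u + 1)(u - 3) / 30
Then q(u) = 48·L_0(u) + 12·L_1(u) - 12·L_2(u) - 48·L_3(u).
Expanding and collecting terms gives q(u) = -2u³ + 6u² - 4u.
Evaluating at u = 1: q(1) = 0.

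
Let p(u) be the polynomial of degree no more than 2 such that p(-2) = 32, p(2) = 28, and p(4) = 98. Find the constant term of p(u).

6

Write p(u) = au^2 + bu + c. Substituting each data point gives a linear system:
  4a - 2b + c = 32
  4a + 2b + c = 28
  16a + 4b + c = 98
Solving the system yields a = 6, b = -1, c = 6.
So p(u) = 6u² - u + 6.
The constant term is 6.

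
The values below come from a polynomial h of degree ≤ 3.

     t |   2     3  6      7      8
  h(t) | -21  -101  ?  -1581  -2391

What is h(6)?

-977

The 4 known points determine the degree-3 polynomial uniquely.
Write h(t) = at^3 + bt^2 + ct + d. Substituting each data point gives a linear system:
  8a + 4b + 2c + d = -21
  27a + 9b + 3c + d = -101
  343a + 49b + 7c + d = -1581
  512a + 64b + 8c + d = -2391
Solving the system yields a = -5, b = 2, c = 5, d = 1.
So h(t) = -5t^3 + 2t^2 + 5t + 1.
Then h(6) = -977.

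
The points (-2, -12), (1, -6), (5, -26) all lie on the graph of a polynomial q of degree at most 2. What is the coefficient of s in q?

Write q(s) = as^2 + bs + c. Substituting each data point gives a linear system:
  4a - 2b + c = -12
  a + b + c = -6
  25a + 5b + c = -26
Solving the system yields a = -1, b = 1, c = -6.
So q(s) = -s^2 + s - 6.
The coefficient of s is 1.

1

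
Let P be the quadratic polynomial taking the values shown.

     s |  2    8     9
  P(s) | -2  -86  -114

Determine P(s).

Using the Lagrange interpolation formula with nodes 2, 8, 9:
  L_0(s) = (s - 8)(s - 9) / 42
  L_1(s) = (s - 2)(s - 9) / -6
  L_2(s) = (s - 2)(s - 8) / 7
Then P(s) = -2·L_0(s) - 86·L_1(s) - 114·L_2(s).
Expanding and collecting terms gives P(s) = -2s² + 6s - 6.
Check: P(9) = -114. ✓

P(s) = -2s^2 + 6s - 6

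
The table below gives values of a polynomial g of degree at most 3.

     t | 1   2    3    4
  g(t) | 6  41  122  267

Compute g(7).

1266

Using the Lagrange interpolation formula with nodes 1, 2, 3, 4:
  L_0(t) = (t - 2)(t - 3)(t - 4) / -6
  L_1(t) = (t - 1)(t - 3)(t - 4) / 2
  L_2(t) = (t - 1)(t - 2)(t - 4) / -2
  L_3(t) = (t - 1)(t - 2)(t - 3) / 6
Then g(t) = 6·L_0(t) + 41·L_1(t) + 122·L_2(t) + 267·L_3(t).
Expanding and collecting terms gives g(t) = 3t³ + 5t² - t - 1.
Evaluating at t = 7: g(7) = 1266.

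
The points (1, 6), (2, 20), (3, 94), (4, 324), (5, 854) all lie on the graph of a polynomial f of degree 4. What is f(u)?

Using the Lagrange interpolation formula with nodes 1, 2, 3, 4, 5:
  L_0(u) = (u - 2)(u - 3)(u - 4)(u - 5) / 24
  L_1(u) = (u - 1)(u - 3)(u - 4)(u - 5) / -6
  L_2(u) = (u - 1)(u - 2)(u - 4)(u - 5) / 4
  L_3(u) = (u - 1)(u - 2)(u - 3)(u - 5) / -6
  L_4(u) = (u - 1)(u - 2)(u - 3)(u - 4) / 24
Then f(u) = 6·L_0(u) + 20·L_1(u) + 94·L_2(u) + 324·L_3(u) + 854·L_4(u).
Expanding and collecting terms gives f(u) = 2u^4 - 4u^3 + 4u^2 + 4.
Check: f(3) = 94. ✓

f(u) = 2u^4 - 4u^3 + 4u^2 + 4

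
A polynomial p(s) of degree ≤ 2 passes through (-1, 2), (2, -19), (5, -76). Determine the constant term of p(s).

Write p(s) = as^2 + bs + c. Substituting each data point gives a linear system:
  a - b + c = 2
  4a + 2b + c = -19
  25a + 5b + c = -76
Solving the system yields a = -2, b = -5, c = -1.
So p(s) = -2s² - 5s - 1.
The constant term is -1.

-1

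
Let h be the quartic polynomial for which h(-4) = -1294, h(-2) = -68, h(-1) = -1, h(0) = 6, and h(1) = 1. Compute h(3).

-573

Using the Lagrange interpolation formula with nodes -4, -2, -1, 0, 1:
  L_0(n) = (n + 2)(n + 1)n(n - 1) / 120
  L_1(n) = (n + 4)(n + 1)n(n - 1) / -12
  L_2(n) = (n + 4)(n + 2)n(n - 1) / 6
  L_3(n) = (n + 4)(n + 2)(n + 1)(n - 1) / -8
  L_4(n) = (n + 4)(n + 2)(n + 1)n / 30
Then h(n) = -1294·L_0(n) - 68·L_1(n) - 1·L_2(n) + 6·L_3(n) + 1·L_4(n).
Expanding and collecting terms gives h(n) = -6n^4 - 4n^3 + 5n + 6.
Evaluating at n = 3: h(3) = -573.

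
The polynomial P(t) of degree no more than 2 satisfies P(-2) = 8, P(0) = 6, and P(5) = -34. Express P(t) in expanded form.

P(t) = -t^2 - 3t + 6

Using the Lagrange interpolation formula with nodes -2, 0, 5:
  L_0(t) = t(t - 5) / 14
  L_1(t) = (t + 2)(t - 5) / -10
  L_2(t) = (t + 2)t / 35
Then P(t) = 8·L_0(t) + 6·L_1(t) - 34·L_2(t).
Expanding and collecting terms gives P(t) = -t² - 3t + 6.
Check: P(0) = 6. ✓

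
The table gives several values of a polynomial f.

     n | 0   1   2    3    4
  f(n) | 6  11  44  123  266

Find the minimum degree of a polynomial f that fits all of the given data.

Forward differences of the values at n = 0, 1, 2, 3, 4:
  f  : 6  11  44  123  266
  Δ  : 5  33  79  143
  Δ^2: 28  46  64
  Δ^3: 18  18
  Δ^4: 0
The third differences are constant (18) and nonzero, while all higher differences vanish, so the minimal degree is 3.

3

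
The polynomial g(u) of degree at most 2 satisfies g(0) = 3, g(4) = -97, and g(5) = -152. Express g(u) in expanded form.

g(u) = -6u^2 - u + 3

Using the Lagrange interpolation formula with nodes 0, 4, 5:
  L_0(u) = (u - 4)(u - 5) / 20
  L_1(u) = u(u - 5) / -4
  L_2(u) = u(u - 4) / 5
Then g(u) = 3·L_0(u) - 97·L_1(u) - 152·L_2(u).
Expanding and collecting terms gives g(u) = -6u² - u + 3.
Check: g(5) = -152. ✓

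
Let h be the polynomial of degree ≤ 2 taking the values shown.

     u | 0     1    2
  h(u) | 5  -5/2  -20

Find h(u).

h(u) = -5u^2 - (5/2)u + 5

Write h(u) = au^2 + bu + c. Substituting each data point gives a linear system:
  c = 5
  a + b + c = -5/2
  4a + 2b + c = -20
Solving the system yields a = -5, b = -5/2, c = 5.
So h(u) = -5u^2 - (5/2)u + 5.
Check: h(2) = -20. ✓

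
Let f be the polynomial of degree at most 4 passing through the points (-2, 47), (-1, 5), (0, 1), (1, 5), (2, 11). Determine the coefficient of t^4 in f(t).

Write f(t) = at^4 + bt^3 + ct^2 + dt + e. Substituting each data point gives a linear system:
  16a - 8b + 4c - 2d + e = 47
  a - b + c - d + e = 5
  e = 1
  a + b + c + d + e = 5
  16a + 8b + 4c + 2d + e = 11
Solving the system yields a = 1, b = -3, c = 3, d = 3, e = 1.
So f(t) = t⁴ - 3t³ + 3t² + 3t + 1.
The leading coefficient is 1.

1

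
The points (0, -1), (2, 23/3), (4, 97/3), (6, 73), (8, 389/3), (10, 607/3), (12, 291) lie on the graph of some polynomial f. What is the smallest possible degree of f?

2

Forward differences of the values at s = 0, 2, 4, 6, 8, 10, 12:
  f  : -1  23/3  97/3  73  389/3  607/3  291
  Δ  : 26/3  74/3  122/3  170/3  218/3  266/3
  Δ^2: 16  16  16  16  16
  Δ^3: 0  0  0  0
  Δ^4: 0  0  0
  Δ^5: 0  0
  Δ^6: 0
The second differences are constant (16) and nonzero, while all higher differences vanish, so the minimal degree is 2.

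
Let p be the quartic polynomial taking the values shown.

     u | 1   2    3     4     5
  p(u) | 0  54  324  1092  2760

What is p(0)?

Forward differences of the values at u = 1, 2, 3, 4, 5:
  p  : 0  54  324  1092  2760
  Δ  : 54  270  768  1668
  Δ^2: 216  498  900
  Δ^3: 282  402
  Δ^4: 120
The fourth differences are constant, confirming degree 4.
Interpolating (Newton forward form) and evaluating at u = 0 gives p(0) = 0.

0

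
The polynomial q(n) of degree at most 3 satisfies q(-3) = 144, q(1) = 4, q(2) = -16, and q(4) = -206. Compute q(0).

6

Write q(n) = an^3 + bn^2 + cn + d. Substituting each data point gives a linear system:
  -27a + 9b - 3c + d = 144
  a + b + c + d = 4
  8a + 4b + 2c + d = -16
  64a + 16b + 4c + d = -206
Solving the system yields a = -4, b = 3, c = -1, d = 6.
So q(n) = -4n^3 + 3n^2 - n + 6.
Then q(0) = 6.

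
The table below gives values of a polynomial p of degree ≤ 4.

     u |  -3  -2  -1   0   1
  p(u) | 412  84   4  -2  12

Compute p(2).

Using the Lagrange interpolation formula with nodes -3, -2, -1, 0, 1:
  L_0(u) = (u + 2)(u + 1)u(u - 1) / 24
  L_1(u) = (u + 3)(u + 1)u(u - 1) / -6
  L_2(u) = (u + 3)(u + 2)u(u - 1) / 4
  L_3(u) = (u + 3)(u + 2)(u + 1)(u - 1) / -6
  L_4(u) = (u + 3)(u + 2)(u + 1)u / 24
Then p(u) = 412·L_0(u) + 84·L_1(u) + 4·L_2(u) - 2·L_3(u) + 12·L_4(u).
Expanding and collecting terms gives p(u) = 5u^4 + u^3 + 5u^2 + 3u - 2.
Evaluating at u = 2: p(2) = 112.

112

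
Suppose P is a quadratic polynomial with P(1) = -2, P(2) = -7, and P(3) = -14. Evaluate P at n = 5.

-34

Forward differences of the values at n = 1, 2, 3:
  P  : -2  -7  -14
  Δ  : -5  -7
  Δ^2: -2
The second differences are constant, confirming degree 2.
Interpolating (Newton forward form) and evaluating at n = 5 gives P(5) = -34.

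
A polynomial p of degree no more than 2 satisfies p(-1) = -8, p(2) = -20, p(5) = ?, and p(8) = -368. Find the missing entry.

On equispaced nodes a degree-2 polynomial has vanishing third forward difference, so
  - p(-1) + 3·p(2) - 3·p(5) + p(8) = 0.
Substituting the known values and solving for p(5):
  -3·p(5) = 420
  p(5) = -140.

-140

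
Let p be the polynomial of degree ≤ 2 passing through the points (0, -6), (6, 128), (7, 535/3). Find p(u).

p(u) = 4u^2 - (5/3)u - 6

Using the Lagrange interpolation formula with nodes 0, 6, 7:
  L_0(u) = (u - 6)(u - 7) / 42
  L_1(u) = u(u - 7) / -6
  L_2(u) = u(u - 6) / 7
Then p(u) = -6·L_0(u) + 128·L_1(u) + 535/3·L_2(u).
Expanding and collecting terms gives p(u) = 4u^2 - (5/3)u - 6.
Check: p(6) = 128. ✓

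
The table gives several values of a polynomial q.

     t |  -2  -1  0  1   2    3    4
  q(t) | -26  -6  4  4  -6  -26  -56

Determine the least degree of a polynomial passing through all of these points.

2

Forward differences of the values at t = -2, -1, 0, 1, 2, 3, 4:
  q  : -26  -6  4  4  -6  -26  -56
  Δ  : 20  10  0  -10  -20  -30
  Δ^2: -10  -10  -10  -10  -10
  Δ^3: 0  0  0  0
  Δ^4: 0  0  0
  Δ^5: 0  0
  Δ^6: 0
The second differences are constant (-10) and nonzero, while all higher differences vanish, so the minimal degree is 2.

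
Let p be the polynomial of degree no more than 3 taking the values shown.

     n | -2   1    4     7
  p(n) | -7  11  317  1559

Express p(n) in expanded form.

Using the Lagrange interpolation formula with nodes -2, 1, 4, 7:
  L_0(n) = (n - 1)(n - 4)(n - 7) / -162
  L_1(n) = (n + 2)(n - 4)(n - 7) / 54
  L_2(n) = (n + 2)(n - 1)(n - 7) / -54
  L_3(n) = (n + 2)(n - 1)(n - 4) / 162
Then p(n) = -7·L_0(n) + 11·L_1(n) + 317·L_2(n) + 1559·L_3(n).
Expanding and collecting terms gives p(n) = 4n^3 + 4n^2 - 2n + 5.
Check: p(1) = 11. ✓

p(n) = 4n^3 + 4n^2 - 2n + 5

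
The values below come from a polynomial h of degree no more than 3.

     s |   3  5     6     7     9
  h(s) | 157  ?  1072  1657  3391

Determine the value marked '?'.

The 4 known points determine the degree-3 polynomial uniquely.
Write h(s) = as^3 + bs^2 + cs + d. Substituting each data point gives a linear system:
  27a + 9b + 3c + d = 157
  216a + 36b + 6c + d = 1072
  343a + 49b + 7c + d = 1657
  729a + 81b + 9c + d = 3391
Solving the system yields a = 4, b = 6, c = -1, d = -2.
So h(s) = 4s^3 + 6s^2 - s - 2.
Then h(5) = 643.

643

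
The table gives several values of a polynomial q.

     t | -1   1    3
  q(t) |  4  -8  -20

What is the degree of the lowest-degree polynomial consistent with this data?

Forward differences of the values at t = -1, 1, 3:
  q  : 4  -8  -20
  Δ  : -12  -12
  Δ^2: 0
The first differences are constant (-12) and nonzero, while all higher differences vanish, so the minimal degree is 1.

1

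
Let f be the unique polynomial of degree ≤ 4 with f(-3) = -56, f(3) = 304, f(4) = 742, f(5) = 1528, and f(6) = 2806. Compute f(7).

Using the Lagrange interpolation formula with nodes -3, 3, 4, 5, 6:
  L_0(t) = (t - 3)(t - 4)(t - 5)(t - 6) / 3024
  L_1(t) = (t + 3)(t - 4)(t - 5)(t - 6) / -36
  L_2(t) = (t + 3)(t - 3)(t - 5)(t - 6) / 14
  L_3(t) = (t + 3)(t - 3)(t - 4)(t - 6) / -16
  L_4(t) = (t + 3)(t - 3)(t - 4)(t - 5) / 54
Then f(t) = -56·L_0(t) + 304·L_1(t) + 742·L_2(t) + 1528·L_3(t) + 2806·L_4(t).
Expanding and collecting terms gives f(t) = t^4 + 6t^3 + 5t^2 + 6t - 2.
Evaluating at t = 7: f(7) = 4744.

4744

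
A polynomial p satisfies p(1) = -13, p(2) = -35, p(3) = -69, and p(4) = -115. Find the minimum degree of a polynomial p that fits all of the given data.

2

Forward differences of the values at t = 1, 2, 3, 4:
  p  : -13  -35  -69  -115
  Δ  : -22  -34  -46
  Δ^2: -12  -12
  Δ^3: 0
The second differences are constant (-12) and nonzero, while all higher differences vanish, so the minimal degree is 2.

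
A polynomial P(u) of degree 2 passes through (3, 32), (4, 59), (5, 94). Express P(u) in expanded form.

Using the Lagrange interpolation formula with nodes 3, 4, 5:
  L_0(u) = (u - 4)(u - 5) / 2
  L_1(u) = (u - 3)(u - 5) / -1
  L_2(u) = (u - 3)(u - 4) / 2
Then P(u) = 32·L_0(u) + 59·L_1(u) + 94·L_2(u).
Expanding and collecting terms gives P(u) = 4u^2 - u - 1.
Check: P(5) = 94. ✓

P(u) = 4u^2 - u - 1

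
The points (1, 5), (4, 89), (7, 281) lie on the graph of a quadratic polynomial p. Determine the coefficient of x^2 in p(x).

6

Write p(x) = ax^2 + bx + c. Substituting each data point gives a linear system:
  a + b + c = 5
  16a + 4b + c = 89
  49a + 7b + c = 281
Solving the system yields a = 6, b = -2, c = 1.
So p(x) = 6x^2 - 2x + 1.
The leading coefficient is 6.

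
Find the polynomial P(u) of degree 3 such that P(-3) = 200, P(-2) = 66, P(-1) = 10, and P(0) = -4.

P(u) = -6u^3 + 3u^2 - 5u - 4

Using the Lagrange interpolation formula with nodes -3, -2, -1, 0:
  L_0(u) = (u + 2)(u + 1)u / -6
  L_1(u) = (u + 3)(u + 1)u / 2
  L_2(u) = (u + 3)(u + 2)u / -2
  L_3(u) = (u + 3)(u + 2)(u + 1) / 6
Then P(u) = 200·L_0(u) + 66·L_1(u) + 10·L_2(u) - 4·L_3(u).
Expanding and collecting terms gives P(u) = -6u³ + 3u² - 5u - 4.
Check: P(-1) = 10. ✓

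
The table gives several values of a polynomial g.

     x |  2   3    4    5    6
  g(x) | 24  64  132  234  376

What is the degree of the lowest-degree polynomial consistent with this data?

Forward differences of the values at x = 2, 3, 4, 5, 6:
  g  : 24  64  132  234  376
  Δ  : 40  68  102  142
  Δ^2: 28  34  40
  Δ^3: 6  6
  Δ^4: 0
The third differences are constant (6) and nonzero, while all higher differences vanish, so the minimal degree is 3.

3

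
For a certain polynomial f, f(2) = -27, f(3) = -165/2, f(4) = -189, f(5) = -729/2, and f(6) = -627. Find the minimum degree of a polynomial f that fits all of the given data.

Forward differences of the values at s = 2, 3, 4, 5, 6:
  f  : -27  -165/2  -189  -729/2  -627
  Δ  : -111/2  -213/2  -351/2  -525/2
  Δ^2: -51  -69  -87
  Δ^3: -18  -18
  Δ^4: 0
The third differences are constant (-18) and nonzero, while all higher differences vanish, so the minimal degree is 3.

3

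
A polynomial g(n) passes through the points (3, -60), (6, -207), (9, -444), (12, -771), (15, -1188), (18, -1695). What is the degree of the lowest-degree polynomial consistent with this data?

Forward differences of the values at n = 3, 6, 9, 12, 15, 18:
  g  : -60  -207  -444  -771  -1188  -1695
  Δ  : -147  -237  -327  -417  -507
  Δ^2: -90  -90  -90  -90
  Δ^3: 0  0  0
  Δ^4: 0  0
  Δ^5: 0
The second differences are constant (-90) and nonzero, while all higher differences vanish, so the minimal degree is 2.

2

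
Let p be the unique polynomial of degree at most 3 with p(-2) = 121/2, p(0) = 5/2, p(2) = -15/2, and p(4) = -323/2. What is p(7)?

Using the Lagrange interpolation formula with nodes -2, 0, 2, 4:
  L_0(t) = t(t - 2)(t - 4) / -48
  L_1(t) = (t + 2)(t - 2)(t - 4) / 16
  L_2(t) = (t + 2)t(t - 4) / -16
  L_3(t) = (t + 2)t(t - 2) / 48
Then p(t) = 121/2·L_0(t) + 5/2·L_1(t) - 15/2·L_2(t) - 323/2·L_3(t).
Expanding and collecting terms gives p(t) = -4t^3 + 6t^2 - t + 5/2.
Evaluating at t = 7: p(7) = -2165/2.

-2165/2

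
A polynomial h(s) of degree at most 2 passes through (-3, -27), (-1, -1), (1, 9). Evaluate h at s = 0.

Using the Lagrange interpolation formula with nodes -3, -1, 1:
  L_0(s) = (s + 1)(s - 1) / 8
  L_1(s) = (s + 3)(s - 1) / -4
  L_2(s) = (s + 3)(s + 1) / 8
Then h(s) = -27·L_0(s) - 1·L_1(s) + 9·L_2(s).
Expanding and collecting terms gives h(s) = -2s^2 + 5s + 6.
Evaluating at s = 0: h(0) = 6.

6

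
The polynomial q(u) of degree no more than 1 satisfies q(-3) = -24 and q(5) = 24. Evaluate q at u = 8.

42

Write q(u) = au + b. Substituting each data point gives a linear system:
  -3a + b = -24
  5a + b = 24
Solving the system yields a = 6, b = -6.
So q(u) = 6u - 6.
Then q(8) = 42.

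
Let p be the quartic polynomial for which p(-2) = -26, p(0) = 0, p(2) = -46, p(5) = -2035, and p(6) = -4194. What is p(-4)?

Using the Lagrange interpolation formula with nodes -2, 0, 2, 5, 6:
  L_0(t) = t(t - 2)(t - 5)(t - 6) / 448
  L_1(t) = (t + 2)(t - 2)(t - 5)(t - 6) / -120
  L_2(t) = (t + 2)t(t - 5)(t - 6) / 96
  L_3(t) = (t + 2)t(t - 2)(t - 6) / -105
  L_4(t) = (t + 2)t(t - 2)(t - 5) / 192
Then p(t) = -26·L_0(t) + 0·L_1(t) - 46·L_2(t) - 2035·L_3(t) - 4194·L_4(t).
Expanding and collecting terms gives p(t) = -3t^4 - 2t^3 + 3t^2 + 3t.
Evaluating at t = -4: p(-4) = -604.

-604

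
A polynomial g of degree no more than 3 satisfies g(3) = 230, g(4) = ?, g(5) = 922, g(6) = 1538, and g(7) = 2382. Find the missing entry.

The 4 known points determine the degree-3 polynomial uniquely.
Write g(t) = at^3 + bt^2 + ct + d. Substituting each data point gives a linear system:
  27a + 9b + 3c + d = 230
  125a + 25b + 5c + d = 922
  216a + 36b + 6c + d = 1538
  343a + 49b + 7c + d = 2382
Solving the system yields a = 6, b = 6, c = 4, d = 2.
So g(t) = 6t^3 + 6t^2 + 4t + 2.
Then g(4) = 498.

498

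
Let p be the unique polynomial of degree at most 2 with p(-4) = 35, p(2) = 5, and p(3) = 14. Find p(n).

Using the Lagrange interpolation formula with nodes -4, 2, 3:
  L_0(n) = (n - 2)(n - 3) / 42
  L_1(n) = (n + 4)(n - 3) / -6
  L_2(n) = (n + 4)(n - 2) / 7
Then p(n) = 35·L_0(n) + 5·L_1(n) + 14·L_2(n).
Expanding and collecting terms gives p(n) = 2n^2 - n - 1.
Check: p(-4) = 35. ✓

p(n) = 2n^2 - n - 1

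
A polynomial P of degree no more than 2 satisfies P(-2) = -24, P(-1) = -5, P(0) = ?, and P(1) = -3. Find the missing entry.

The 3 known points determine the degree-2 polynomial uniquely.
Write P(n) = an^2 + bn + c. Substituting each data point gives a linear system:
  4a - 2b + c = -24
  a - b + c = -5
  a + b + c = -3
Solving the system yields a = -6, b = 1, c = 2.
So P(n) = -6n^2 + n + 2.
Then P(0) = 2.

2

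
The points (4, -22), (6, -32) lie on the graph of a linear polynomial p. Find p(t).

p(t) = -5t - 2

Write p(t) = at + b. Substituting each data point gives a linear system:
  4a + b = -22
  6a + b = -32
Solving the system yields a = -5, b = -2.
So p(t) = -5t - 2.
Check: p(6) = -32. ✓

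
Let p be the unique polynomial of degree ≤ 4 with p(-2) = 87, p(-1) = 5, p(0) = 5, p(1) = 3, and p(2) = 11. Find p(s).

Write p(s) = as^4 + bs^3 + cs^2 + ds + e. Substituting each data point gives a linear system:
  16a - 8b + 4c - 2d + e = 87
  a - b + c - d + e = 5
  e = 5
  a + b + c + d + e = 3
  16a + 8b + 4c + 2d + e = 11
Solving the system yields a = 4, b = -6, c = -5, d = 5, e = 5.
So p(s) = 4s⁴ - 6s³ - 5s² + 5s + 5.
Check: p(1) = 3. ✓

p(s) = 4s^4 - 6s^3 - 5s^2 + 5s + 5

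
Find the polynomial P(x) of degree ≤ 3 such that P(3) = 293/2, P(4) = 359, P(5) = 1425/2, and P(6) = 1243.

P(x) = 6x^3 - (3/2)x^2 + x - 5

Write P(x) = ax^3 + bx^2 + cx + d. Substituting each data point gives a linear system:
  27a + 9b + 3c + d = 293/2
  64a + 16b + 4c + d = 359
  125a + 25b + 5c + d = 1425/2
  216a + 36b + 6c + d = 1243
Solving the system yields a = 6, b = -3/2, c = 1, d = -5.
So P(x) = 6x³ - (3/2)x² + x - 5.
Check: P(6) = 1243. ✓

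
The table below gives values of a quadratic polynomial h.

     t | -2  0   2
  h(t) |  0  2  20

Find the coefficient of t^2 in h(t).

Write h(t) = at^2 + bt + c. Substituting each data point gives a linear system:
  4a - 2b + c = 0
  c = 2
  4a + 2b + c = 20
Solving the system yields a = 2, b = 5, c = 2.
So h(t) = 2t^2 + 5t + 2.
The leading coefficient is 2.

2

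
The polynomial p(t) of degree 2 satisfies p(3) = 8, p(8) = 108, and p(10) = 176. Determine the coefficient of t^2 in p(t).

2

Write p(t) = at^2 + bt + c. Substituting each data point gives a linear system:
  9a + 3b + c = 8
  64a + 8b + c = 108
  100a + 10b + c = 176
Solving the system yields a = 2, b = -2, c = -4.
So p(t) = 2t^2 - 2t - 4.
The leading coefficient is 2.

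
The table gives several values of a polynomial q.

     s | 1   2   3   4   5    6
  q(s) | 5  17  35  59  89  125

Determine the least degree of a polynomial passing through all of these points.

Forward differences of the values at s = 1, 2, 3, 4, 5, 6:
  q  : 5  17  35  59  89  125
  Δ  : 12  18  24  30  36
  Δ^2: 6  6  6  6
  Δ^3: 0  0  0
  Δ^4: 0  0
  Δ^5: 0
The second differences are constant (6) and nonzero, while all higher differences vanish, so the minimal degree is 2.

2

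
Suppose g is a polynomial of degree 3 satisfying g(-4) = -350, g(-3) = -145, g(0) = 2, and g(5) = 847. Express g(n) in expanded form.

Write g(n) = an^3 + bn^2 + cn + d. Substituting each data point gives a linear system:
  -64a + 16b - 4c + d = -350
  -27a + 9b - 3c + d = -145
  d = 2
  125a + 25b + 5c + d = 847
Solving the system yields a = 6, b = 3, c = 4, d = 2.
So g(n) = 6n^3 + 3n^2 + 4n + 2.
Check: g(5) = 847. ✓

g(n) = 6n^3 + 3n^2 + 4n + 2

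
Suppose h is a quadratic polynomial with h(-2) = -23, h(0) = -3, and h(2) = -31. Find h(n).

Write h(n) = an^2 + bn + c. Substituting each data point gives a linear system:
  4a - 2b + c = -23
  c = -3
  4a + 2b + c = -31
Solving the system yields a = -6, b = -2, c = -3.
So h(n) = -6n² - 2n - 3.
Check: h(0) = -3. ✓

h(n) = -6n^2 - 2n - 3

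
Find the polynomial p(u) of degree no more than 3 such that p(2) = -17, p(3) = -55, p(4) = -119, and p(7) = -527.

Write p(u) = au^3 + bu^2 + cu + d. Substituting each data point gives a linear system:
  8a + 4b + 2c + d = -17
  27a + 9b + 3c + d = -55
  64a + 16b + 4c + d = -119
  343a + 49b + 7c + d = -527
Solving the system yields a = -1, b = -4, c = 1, d = 5.
So p(u) = -u^3 - 4u^2 + u + 5.
Check: p(2) = -17. ✓

p(u) = -u^3 - 4u^2 + u + 5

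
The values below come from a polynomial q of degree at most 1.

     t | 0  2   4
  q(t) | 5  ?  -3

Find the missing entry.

The 2 known points determine the degree-1 polynomial uniquely.
Write q(t) = at + b. Substituting each data point gives a linear system:
  b = 5
  4a + b = -3
Solving the system yields a = -2, b = 5.
So q(t) = -2t + 5.
Then q(2) = 1.

1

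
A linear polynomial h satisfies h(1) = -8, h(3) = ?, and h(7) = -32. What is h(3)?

-16

The 2 known points determine the degree-1 polynomial uniquely.
Write h(x) = ax + b. Substituting each data point gives a linear system:
  a + b = -8
  7a + b = -32
Solving the system yields a = -4, b = -4.
So h(x) = -4x - 4.
Then h(3) = -16.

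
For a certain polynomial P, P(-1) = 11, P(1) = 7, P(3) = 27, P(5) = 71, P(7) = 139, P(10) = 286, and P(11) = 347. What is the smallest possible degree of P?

2

Divided differences on the nodes -1, 1, 3, 5, 7, 10, 11:
  order 0: 11  7  27  71  139  286  347
  order 1: -2  10  22  34  49  61
  order 2: 3  3  3  3  3
  order 3: 0  0  0  0
  order 4: 0  0  0
  order 5: 0  0
  order 6: 0
The order-2 divided differences are all 3 (nonzero) and every higher order vanishes, so the data lies on a polynomial of degree exactly 2.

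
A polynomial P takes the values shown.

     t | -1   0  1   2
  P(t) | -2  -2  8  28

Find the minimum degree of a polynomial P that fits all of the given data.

Forward differences of the values at t = -1, 0, 1, 2:
  P  : -2  -2  8  28
  Δ  : 0  10  20
  Δ^2: 10  10
  Δ^3: 0
The second differences are constant (10) and nonzero, while all higher differences vanish, so the minimal degree is 2.

2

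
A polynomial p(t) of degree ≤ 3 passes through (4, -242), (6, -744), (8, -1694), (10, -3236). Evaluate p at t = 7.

Write p(t) = at^3 + bt^2 + ct + d. Substituting each data point gives a linear system:
  64a + 16b + 4c + d = -242
  216a + 36b + 6c + d = -744
  512a + 64b + 8c + d = -1694
  1000a + 100b + 10c + d = -3236
Solving the system yields a = -3, b = -2, c = -3, d = -6.
So p(t) = -3t³ - 2t² - 3t - 6.
Then p(7) = -1154.

-1154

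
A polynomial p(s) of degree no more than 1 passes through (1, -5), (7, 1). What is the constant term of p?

Write p(s) = as + b. Substituting each data point gives a linear system:
  a + b = -5
  7a + b = 1
Solving the system yields a = 1, b = -6.
So p(s) = s - 6.
The constant term is -6.

-6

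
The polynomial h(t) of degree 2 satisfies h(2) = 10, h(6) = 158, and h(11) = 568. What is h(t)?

h(t) = 5t^2 - 3t - 4

Using the Lagrange interpolation formula with nodes 2, 6, 11:
  L_0(t) = (t - 6)(t - 11) / 36
  L_1(t) = (t - 2)(t - 11) / -20
  L_2(t) = (t - 2)(t - 6) / 45
Then h(t) = 10·L_0(t) + 158·L_1(t) + 568·L_2(t).
Expanding and collecting terms gives h(t) = 5t^2 - 3t - 4.
Check: h(2) = 10. ✓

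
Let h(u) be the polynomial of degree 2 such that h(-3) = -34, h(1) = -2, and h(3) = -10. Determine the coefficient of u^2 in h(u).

Write h(u) = au^2 + bu + c. Substituting each data point gives a linear system:
  9a - 3b + c = -34
  a + b + c = -2
  9a + 3b + c = -10
Solving the system yields a = -2, b = 4, c = -4.
So h(u) = -2u² + 4u - 4.
The leading coefficient is -2.

-2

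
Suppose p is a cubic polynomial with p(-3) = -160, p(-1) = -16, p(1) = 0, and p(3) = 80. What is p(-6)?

-1036

Write p(s) = as^3 + bs^2 + cs + d. Substituting each data point gives a linear system:
  -27a + 9b - 3c + d = -160
  -a + b - c + d = -16
  a + b + c + d = 0
  27a + 9b + 3c + d = 80
Solving the system yields a = 4, b = -4, c = 4, d = -4.
So p(s) = 4s^3 - 4s^2 + 4s - 4.
Then p(-6) = -1036.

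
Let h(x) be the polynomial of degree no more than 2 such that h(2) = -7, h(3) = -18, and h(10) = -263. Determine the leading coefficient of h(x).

Write h(x) = ax^2 + bx + c. Substituting each data point gives a linear system:
  4a + 2b + c = -7
  9a + 3b + c = -18
  100a + 10b + c = -263
Solving the system yields a = -3, b = 4, c = -3.
So h(x) = -3x² + 4x - 3.
The leading coefficient is -3.

-3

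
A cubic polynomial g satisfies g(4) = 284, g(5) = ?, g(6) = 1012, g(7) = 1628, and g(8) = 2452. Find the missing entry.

The 4 known points determine the degree-3 polynomial uniquely.
Write g(s) = as^3 + bs^2 + cs + d. Substituting each data point gives a linear system:
  64a + 16b + 4c + d = 284
  216a + 36b + 6c + d = 1012
  343a + 49b + 7c + d = 1628
  512a + 64b + 8c + d = 2452
Solving the system yields a = 5, b = -1, c = -6, d = 4.
So g(s) = 5s^3 - s^2 - 6s + 4.
Then g(5) = 574.

574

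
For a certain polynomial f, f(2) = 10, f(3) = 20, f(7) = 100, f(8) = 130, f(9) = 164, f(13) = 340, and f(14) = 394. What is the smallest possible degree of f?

Divided differences on the nodes 2, 3, 7, 8, 9, 13, 14:
  order 0: 10  20  100  130  164  340  394
  order 1: 10  20  30  34  44  54
  order 2: 2  2  2  2  2
  order 3: 0  0  0  0
  order 4: 0  0  0
  order 5: 0  0
  order 6: 0
The order-2 divided differences are all 2 (nonzero) and every higher order vanishes, so the data lies on a polynomial of degree exactly 2.

2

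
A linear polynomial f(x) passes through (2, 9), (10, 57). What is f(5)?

27

Using the Lagrange interpolation formula with nodes 2, 10:
  L_0(x) = (x - 10) / -8
  L_1(x) = (x - 2) / 8
Then f(x) = 9·L_0(x) + 57·L_1(x).
Expanding and collecting terms gives f(x) = 6x - 3.
Evaluating at x = 5: f(5) = 27.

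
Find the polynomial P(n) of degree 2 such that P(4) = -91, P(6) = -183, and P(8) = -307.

Using the Lagrange interpolation formula with nodes 4, 6, 8:
  L_0(n) = (n - 6)(n - 8) / 8
  L_1(n) = (n - 4)(n - 8) / -4
  L_2(n) = (n - 4)(n - 6) / 8
Then P(n) = -91·L_0(n) - 183·L_1(n) - 307·L_2(n).
Expanding and collecting terms gives P(n) = -4n² - 6n - 3.
Check: P(8) = -307. ✓

P(n) = -4n^2 - 6n - 3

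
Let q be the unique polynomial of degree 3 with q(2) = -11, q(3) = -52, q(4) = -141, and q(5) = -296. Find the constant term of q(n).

-1

Write q(n) = an^3 + bn^2 + cn + d. Substituting each data point gives a linear system:
  8a + 4b + 2c + d = -11
  27a + 9b + 3c + d = -52
  64a + 16b + 4c + d = -141
  125a + 25b + 5c + d = -296
Solving the system yields a = -3, b = 3, c = 1, d = -1.
So q(n) = -3n^3 + 3n^2 + n - 1.
The constant term is -1.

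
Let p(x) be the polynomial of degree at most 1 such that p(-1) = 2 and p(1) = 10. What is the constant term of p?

6

Write p(x) = ax + b. Substituting each data point gives a linear system:
  -a + b = 2
  a + b = 10
Solving the system yields a = 4, b = 6.
So p(x) = 4x + 6.
The constant term is 6.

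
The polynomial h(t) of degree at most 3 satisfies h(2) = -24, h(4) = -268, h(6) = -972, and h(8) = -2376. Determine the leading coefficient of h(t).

Write h(t) = at^3 + bt^2 + ct + d. Substituting each data point gives a linear system:
  8a + 4b + 2c + d = -24
  64a + 16b + 4c + d = -268
  216a + 36b + 6c + d = -972
  512a + 64b + 8c + d = -2376
Solving the system yields a = -5, b = 5/2, c = 3, d = 0.
So h(t) = -5t^3 + (5/2)t^2 + 3t.
The leading coefficient is -5.

-5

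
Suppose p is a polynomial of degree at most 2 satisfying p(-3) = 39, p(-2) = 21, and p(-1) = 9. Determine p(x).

p(x) = 3x^2 - 3x + 3

Write p(x) = ax^2 + bx + c. Substituting each data point gives a linear system:
  9a - 3b + c = 39
  4a - 2b + c = 21
  a - b + c = 9
Solving the system yields a = 3, b = -3, c = 3.
So p(x) = 3x^2 - 3x + 3.
Check: p(-1) = 9. ✓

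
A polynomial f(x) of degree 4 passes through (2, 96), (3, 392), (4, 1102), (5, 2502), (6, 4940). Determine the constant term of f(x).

2

Write f(x) = ax^4 + bx^3 + cx^2 + dx + e. Substituting each data point gives a linear system:
  16a + 8b + 4c + 2d + e = 96
  81a + 27b + 9c + 3d + e = 392
  256a + 64b + 16c + 4d + e = 1102
  625a + 125b + 25c + 5d + e = 2502
  1296a + 216b + 36c + 6d + e = 4940
Solving the system yields a = 3, b = 4, c = 6, d = -5, e = 2.
So f(x) = 3x^4 + 4x^3 + 6x^2 - 5x + 2.
The constant term is 2.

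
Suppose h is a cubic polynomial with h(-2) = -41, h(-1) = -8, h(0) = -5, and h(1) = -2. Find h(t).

h(t) = 5t^3 - 2t - 5

Using the Lagrange interpolation formula with nodes -2, -1, 0, 1:
  L_0(t) = (t + 1)t(t - 1) / -6
  L_1(t) = (t + 2)t(t - 1) / 2
  L_2(t) = (t + 2)(t + 1)(t - 1) / -2
  L_3(t) = (t + 2)(t + 1)t / 6
Then h(t) = -41·L_0(t) - 8·L_1(t) - 5·L_2(t) - 2·L_3(t).
Expanding and collecting terms gives h(t) = 5t³ - 2t - 5.
Check: h(1) = -2. ✓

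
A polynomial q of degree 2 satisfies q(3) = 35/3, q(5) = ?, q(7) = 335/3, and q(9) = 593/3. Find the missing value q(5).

On equispaced nodes a degree-2 polynomial has vanishing third forward difference, so
  - q(3) + 3·q(5) - 3·q(7) + q(9) = 0.
Substituting the known values and solving for q(5):
  3·q(5) = 149
  q(5) = 149/3.

149/3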